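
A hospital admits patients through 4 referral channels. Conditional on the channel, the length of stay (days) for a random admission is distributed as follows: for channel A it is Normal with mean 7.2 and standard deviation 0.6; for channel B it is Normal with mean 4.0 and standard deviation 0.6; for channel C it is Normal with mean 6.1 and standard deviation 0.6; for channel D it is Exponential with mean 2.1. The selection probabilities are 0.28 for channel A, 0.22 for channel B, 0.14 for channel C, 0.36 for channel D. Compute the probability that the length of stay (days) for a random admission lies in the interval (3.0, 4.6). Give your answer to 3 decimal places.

Conditional on each channel, P(3.0 < X < 4.6): A: 7.34342e-06; B: 0.793554; C: 0.00620955; D: 0.127788.
By total probability, P(3.0 < X < 4.6) = 0.28·7.34342e-06 + 0.22·0.793554 + 0.14·0.00620955 + 0.36·0.127788 = 0.221457.

0.221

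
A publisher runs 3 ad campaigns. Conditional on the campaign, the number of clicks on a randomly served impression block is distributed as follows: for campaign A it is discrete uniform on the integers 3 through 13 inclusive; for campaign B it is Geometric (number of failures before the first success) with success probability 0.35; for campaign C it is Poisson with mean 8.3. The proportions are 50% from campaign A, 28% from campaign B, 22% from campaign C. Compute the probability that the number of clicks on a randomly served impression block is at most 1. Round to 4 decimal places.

Conditional on each campaign, P(X ≤ 1): A: 0; B: 0.5775; C: 0.00231121.
By total probability, P(X ≤ 1) = 0.5·0 + 0.28·0.5775 + 0.22·0.00231121 = 0.162208.

0.1622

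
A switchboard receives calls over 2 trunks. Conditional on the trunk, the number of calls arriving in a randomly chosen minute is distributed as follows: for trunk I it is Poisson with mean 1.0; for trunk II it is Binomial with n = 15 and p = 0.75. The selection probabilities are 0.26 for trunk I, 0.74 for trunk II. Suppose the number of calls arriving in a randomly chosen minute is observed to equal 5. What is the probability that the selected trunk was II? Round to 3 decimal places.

Likelihoods P(X=5 | ·): I: 0.00306566; II: 0.000679613.
Posterior ∝ prior × likelihood. Numerator for II: 0.74·0.000679613 = 0.000502914.
Normalizing constant: 0.26·0.00306566 + 0.74·0.000679613 = 0.00129999.
P(II | observation) = 0.000502914 / 0.00129999 = 0.386861.

0.387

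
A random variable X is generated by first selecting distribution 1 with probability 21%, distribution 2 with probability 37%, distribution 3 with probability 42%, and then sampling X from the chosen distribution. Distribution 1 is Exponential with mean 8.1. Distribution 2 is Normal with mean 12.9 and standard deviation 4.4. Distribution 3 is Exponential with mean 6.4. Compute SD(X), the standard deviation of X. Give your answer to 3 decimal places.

Per component, 1: μ=8.1, E[X²]=131.22; 2: μ=12.9, E[X²]=185.77; 3: μ=6.4, E[X²]=81.92.
E[X] = 0.21·8.1 + 0.37·12.9 + 0.42·6.4 = 9.162.
E[X²] = 0.21·131.22 + 0.37·185.77 + 0.42·81.92 = 130.697.
Var(X) = E[X²] − (E[X])² = 130.697 − 83.9422 = 46.7553.
SD(X) = √46.7553 = 6.83778.

6.838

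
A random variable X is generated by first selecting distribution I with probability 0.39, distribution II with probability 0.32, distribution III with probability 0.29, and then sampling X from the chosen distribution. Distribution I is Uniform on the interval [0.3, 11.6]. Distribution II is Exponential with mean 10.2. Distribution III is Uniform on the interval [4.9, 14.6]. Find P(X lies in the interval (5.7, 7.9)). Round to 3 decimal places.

0.177

Conditional on each component, P(5.7 < X < 7.9): I: 0.19469; II: 0.110952; III: 0.226804.
By total probability, P(5.7 < X < 7.9) = 0.39·0.19469 + 0.32·0.110952 + 0.29·0.226804 = 0.177207.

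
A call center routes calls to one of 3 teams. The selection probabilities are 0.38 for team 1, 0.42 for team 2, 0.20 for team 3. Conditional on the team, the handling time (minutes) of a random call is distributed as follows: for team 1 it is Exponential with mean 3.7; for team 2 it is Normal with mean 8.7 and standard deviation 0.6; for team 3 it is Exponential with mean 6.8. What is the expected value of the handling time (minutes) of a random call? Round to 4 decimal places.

6.4200

Component means — 1: 3.7; 2: 8.7; 3: 6.8.
E[X] = 0.38·3.7 + 0.42·8.7 + 0.2·6.8 = 6.42.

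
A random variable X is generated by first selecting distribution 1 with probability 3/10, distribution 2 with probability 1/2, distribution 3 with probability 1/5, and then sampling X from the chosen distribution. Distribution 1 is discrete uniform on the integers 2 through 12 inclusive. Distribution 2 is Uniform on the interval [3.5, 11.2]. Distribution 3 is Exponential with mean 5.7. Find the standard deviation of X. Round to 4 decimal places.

3.5157

Per component, 1: μ=7, E[X²]=59; 2: μ=7.35, E[X²]=58.9633; 3: μ=5.7, E[X²]=64.98.
E[X] = 0.3·7 + 0.5·7.35 + 0.2·5.7 = 6.915.
E[X²] = 0.3·59 + 0.5·58.9633 + 0.2·64.98 = 60.1777.
Var(X) = E[X²] − (E[X])² = 60.1777 − 47.8172 = 12.3604.
SD(X) = √12.3604 = 3.51574.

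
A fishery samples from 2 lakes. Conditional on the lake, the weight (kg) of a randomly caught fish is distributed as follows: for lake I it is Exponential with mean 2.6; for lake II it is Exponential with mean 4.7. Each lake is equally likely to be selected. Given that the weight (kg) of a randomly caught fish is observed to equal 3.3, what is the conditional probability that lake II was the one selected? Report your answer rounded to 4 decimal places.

Likelihoods f(3.3 | ·): I: 0.108095; II: 0.105432.
Posterior ∝ prior × likelihood. Numerator for II: 0.5·0.105432 = 0.0527159.
Normalizing constant: 0.5·0.108095 + 0.5·0.105432 = 0.106764.
P(II | observation) = 0.0527159 / 0.106764 = 0.493763.

0.4938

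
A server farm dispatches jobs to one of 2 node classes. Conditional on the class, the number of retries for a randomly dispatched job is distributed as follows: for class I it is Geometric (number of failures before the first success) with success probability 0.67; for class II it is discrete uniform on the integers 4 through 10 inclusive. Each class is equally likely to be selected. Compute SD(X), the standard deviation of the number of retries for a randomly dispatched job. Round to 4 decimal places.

Per component, I: μ=0.492537, E[X²]=0.977723; II: μ=7, E[X²]=53.
E[X] = 0.5·0.492537 + 0.5·7 = 3.74627.
E[X²] = 0.5·0.977723 + 0.5·53 = 26.9889.
Var(X) = E[X²] − (E[X])² = 26.9889 − 14.0345 = 12.9543.
SD(X) = √12.9543 = 3.59921.

3.5992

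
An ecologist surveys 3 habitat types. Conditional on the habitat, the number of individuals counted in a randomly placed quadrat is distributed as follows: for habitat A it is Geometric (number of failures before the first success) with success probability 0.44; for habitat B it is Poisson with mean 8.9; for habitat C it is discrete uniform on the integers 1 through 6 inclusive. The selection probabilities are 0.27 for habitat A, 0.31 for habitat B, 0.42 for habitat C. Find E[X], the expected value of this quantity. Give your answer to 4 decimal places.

4.5726

Component means — A: 1.27273; B: 8.9; C: 3.5.
E[X] = 0.27·1.27273 + 0.31·8.9 + 0.42·3.5 = 4.57264.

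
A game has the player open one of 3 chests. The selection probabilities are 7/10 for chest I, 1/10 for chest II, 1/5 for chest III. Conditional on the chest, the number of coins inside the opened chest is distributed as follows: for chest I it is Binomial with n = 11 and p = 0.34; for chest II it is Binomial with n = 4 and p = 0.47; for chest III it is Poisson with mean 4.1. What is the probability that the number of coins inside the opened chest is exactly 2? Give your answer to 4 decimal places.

0.1708

Conditional on each chest, P(X = 2): I: 0.151083; II: 0.372305; III: 0.139293.
By total probability, P(X = 2) = 0.7·0.151083 + 0.1·0.372305 + 0.2·0.139293 = 0.170847.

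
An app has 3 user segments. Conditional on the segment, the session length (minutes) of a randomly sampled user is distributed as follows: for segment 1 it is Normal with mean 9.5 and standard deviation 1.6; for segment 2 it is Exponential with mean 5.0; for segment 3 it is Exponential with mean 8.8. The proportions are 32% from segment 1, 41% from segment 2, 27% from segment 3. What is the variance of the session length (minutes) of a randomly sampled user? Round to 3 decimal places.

36.276

Per component, 1: μ=9.5, E[X²]=92.81; 2: μ=5, E[X²]=50; 3: μ=8.8, E[X²]=154.88.
E[X] = 0.32·9.5 + 0.41·5 + 0.27·8.8 = 7.466.
E[X²] = 0.32·92.81 + 0.41·50 + 0.27·154.88 = 92.0168.
Var(X) = E[X²] − (E[X])² = 92.0168 − 55.7412 = 36.2756.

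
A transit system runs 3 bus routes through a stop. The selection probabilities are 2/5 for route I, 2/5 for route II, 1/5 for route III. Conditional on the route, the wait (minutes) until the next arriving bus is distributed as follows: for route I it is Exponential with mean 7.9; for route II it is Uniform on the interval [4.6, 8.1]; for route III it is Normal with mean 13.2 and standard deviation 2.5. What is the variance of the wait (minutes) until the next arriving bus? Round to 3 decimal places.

33.008

Per component, I: μ=7.9, E[X²]=124.82; II: μ=6.35, E[X²]=41.3433; III: μ=13.2, E[X²]=180.49.
E[X] = 0.4·7.9 + 0.4·6.35 + 0.2·13.2 = 8.34.
E[X²] = 0.4·124.82 + 0.4·41.3433 + 0.2·180.49 = 102.563.
Var(X) = E[X²] − (E[X])² = 102.563 − 69.5556 = 33.0077.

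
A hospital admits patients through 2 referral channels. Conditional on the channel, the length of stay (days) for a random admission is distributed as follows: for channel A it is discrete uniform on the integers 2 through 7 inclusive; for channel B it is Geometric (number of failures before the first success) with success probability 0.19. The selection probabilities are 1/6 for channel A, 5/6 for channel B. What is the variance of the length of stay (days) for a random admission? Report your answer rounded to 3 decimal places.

Per component, A: μ=4.5, E[X²]=23.1667; B: μ=4.26316, E[X²]=40.6122.
E[X] = 0.166667·4.5 + 0.833333·4.26316 = 4.30263.
E[X²] = 0.166667·23.1667 + 0.833333·40.6122 = 37.7046.
Var(X) = E[X²] − (E[X])² = 37.7046 − 18.5126 = 19.192.

19.192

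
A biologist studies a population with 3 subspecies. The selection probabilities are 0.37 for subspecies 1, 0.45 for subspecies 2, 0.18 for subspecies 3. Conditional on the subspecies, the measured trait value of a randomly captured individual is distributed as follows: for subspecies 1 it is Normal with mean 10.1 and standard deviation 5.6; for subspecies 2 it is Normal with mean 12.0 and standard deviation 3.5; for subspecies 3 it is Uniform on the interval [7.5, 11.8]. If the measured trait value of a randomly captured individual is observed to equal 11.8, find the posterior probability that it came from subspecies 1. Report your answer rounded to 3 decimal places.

Likelihoods f(11.8 | ·): 1: 0.0680316; 2: 0.113798; 3: 0.232558.
Posterior ∝ prior × likelihood. Numerator for 1: 0.37·0.0680316 = 0.0251717.
Normalizing constant: 0.37·0.0680316 + 0.45·0.113798 + 0.18·0.232558 = 0.118241.
P(1 | observation) = 0.0251717 / 0.118241 = 0.212885.

0.213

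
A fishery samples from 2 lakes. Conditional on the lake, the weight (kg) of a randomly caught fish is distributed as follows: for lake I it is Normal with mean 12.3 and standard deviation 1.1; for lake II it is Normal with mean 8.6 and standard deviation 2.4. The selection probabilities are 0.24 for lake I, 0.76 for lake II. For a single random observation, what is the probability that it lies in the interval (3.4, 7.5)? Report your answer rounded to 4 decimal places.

Conditional on each lake, P(3.4 < X < 7.5): I: 6.39591e-06; II: 0.308226.
By total probability, P(3.4 < X < 7.5) = 0.24·6.39591e-06 + 0.76·0.308226 = 0.234254.

0.2343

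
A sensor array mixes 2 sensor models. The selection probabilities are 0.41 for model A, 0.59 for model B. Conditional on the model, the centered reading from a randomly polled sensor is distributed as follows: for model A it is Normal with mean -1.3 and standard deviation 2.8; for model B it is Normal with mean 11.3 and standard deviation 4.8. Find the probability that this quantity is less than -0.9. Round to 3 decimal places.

Conditional on each model, P(X < -0.9): A: 0.556798; B: 0.00551627.
By total probability, P(X < -0.9) = 0.41·0.556798 + 0.59·0.00551627 = 0.231542.

0.232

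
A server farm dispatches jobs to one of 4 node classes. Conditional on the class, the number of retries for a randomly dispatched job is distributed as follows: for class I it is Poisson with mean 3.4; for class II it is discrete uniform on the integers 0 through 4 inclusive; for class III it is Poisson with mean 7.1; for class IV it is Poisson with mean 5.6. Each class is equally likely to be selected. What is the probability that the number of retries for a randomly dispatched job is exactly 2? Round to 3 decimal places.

Conditional on each class, P(X = 2): I: 0.192898; II: 0.2; III: 0.0207968; IV: 0.0579825.
By total probability, P(X = 2) = 0.25·0.192898 + 0.25·0.2 + 0.25·0.0207968 + 0.25·0.0579825 = 0.117919.

0.118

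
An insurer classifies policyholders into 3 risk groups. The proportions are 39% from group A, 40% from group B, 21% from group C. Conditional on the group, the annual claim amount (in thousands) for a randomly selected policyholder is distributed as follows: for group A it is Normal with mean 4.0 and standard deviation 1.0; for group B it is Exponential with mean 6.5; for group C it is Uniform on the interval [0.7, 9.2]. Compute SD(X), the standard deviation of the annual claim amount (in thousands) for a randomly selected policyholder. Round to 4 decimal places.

Per component, A: μ=4, E[X²]=17; B: μ=6.5, E[X²]=84.5; C: μ=4.95, E[X²]=30.5233.
E[X] = 0.39·4 + 0.4·6.5 + 0.21·4.95 = 5.1995.
E[X²] = 0.39·17 + 0.4·84.5 + 0.21·30.5233 = 46.8399.
Var(X) = E[X²] − (E[X])² = 46.8399 − 27.0348 = 19.8051.
SD(X) = √19.8051 = 4.45029.

4.4503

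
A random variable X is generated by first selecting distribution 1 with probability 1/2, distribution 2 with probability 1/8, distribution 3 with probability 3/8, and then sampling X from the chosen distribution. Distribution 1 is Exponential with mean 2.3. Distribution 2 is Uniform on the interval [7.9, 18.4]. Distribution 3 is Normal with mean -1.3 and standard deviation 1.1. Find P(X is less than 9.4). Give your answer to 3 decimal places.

0.884

Conditional on each component, P(X < 9.4): 1: 0.98321; 2: 0.142857; 3: 1.
By total probability, P(X < 9.4) = 0.5·0.98321 + 0.125·0.142857 + 0.375·1 = 0.884462.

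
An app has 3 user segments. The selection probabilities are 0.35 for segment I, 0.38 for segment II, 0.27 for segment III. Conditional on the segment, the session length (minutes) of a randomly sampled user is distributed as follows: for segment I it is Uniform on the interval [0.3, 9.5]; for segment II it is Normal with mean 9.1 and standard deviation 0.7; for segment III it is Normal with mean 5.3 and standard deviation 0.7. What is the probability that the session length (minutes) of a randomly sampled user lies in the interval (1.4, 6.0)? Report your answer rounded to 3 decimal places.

Conditional on each segment, P(1.4 < X < 6.0): I: 0.5; II: 4.74297e-06; III: 0.841345.
By total probability, P(1.4 < X < 6.0) = 0.35·0.5 + 0.38·4.74297e-06 + 0.27·0.841345 = 0.402165.

0.402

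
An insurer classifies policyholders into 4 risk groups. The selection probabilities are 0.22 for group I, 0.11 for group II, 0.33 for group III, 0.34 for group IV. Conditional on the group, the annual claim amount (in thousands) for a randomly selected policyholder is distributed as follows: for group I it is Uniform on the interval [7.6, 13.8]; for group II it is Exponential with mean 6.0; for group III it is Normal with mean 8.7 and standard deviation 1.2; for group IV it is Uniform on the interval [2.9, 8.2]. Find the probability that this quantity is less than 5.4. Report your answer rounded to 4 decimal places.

Conditional on each group, P(X < 5.4): I: 0; II: 0.59343; III: 0.00297976; IV: 0.471698.
By total probability, P(X < 5.4) = 0.22·0 + 0.11·0.59343 + 0.33·0.00297976 + 0.34·0.471698 = 0.226638.

0.2266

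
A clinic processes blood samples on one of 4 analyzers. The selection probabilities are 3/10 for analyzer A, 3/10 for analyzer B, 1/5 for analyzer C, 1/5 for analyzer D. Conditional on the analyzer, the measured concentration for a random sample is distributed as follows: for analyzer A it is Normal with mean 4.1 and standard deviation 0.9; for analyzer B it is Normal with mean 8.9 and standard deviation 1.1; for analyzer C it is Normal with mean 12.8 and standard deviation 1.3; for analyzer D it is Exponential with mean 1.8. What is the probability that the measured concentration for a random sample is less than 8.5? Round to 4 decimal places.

Conditional on each analyzer, P(X < 8.5): A: 0.999999; B: 0.358065; C: 0.000470341; D: 0.991105.
By total probability, P(X < 8.5) = 0.3·0.999999 + 0.3·0.358065 + 0.2·0.000470341 + 0.2·0.991105 = 0.605734.

0.6057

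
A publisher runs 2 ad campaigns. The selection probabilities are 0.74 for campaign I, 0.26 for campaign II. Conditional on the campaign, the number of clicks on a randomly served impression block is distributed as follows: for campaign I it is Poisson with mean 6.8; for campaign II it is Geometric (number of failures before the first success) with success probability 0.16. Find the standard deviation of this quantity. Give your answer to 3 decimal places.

3.745

Per component, I: μ=6.8, E[X²]=53.04; II: μ=5.25, E[X²]=60.375.
E[X] = 0.74·6.8 + 0.26·5.25 = 6.397.
E[X²] = 0.74·53.04 + 0.26·60.375 = 54.9471.
Var(X) = E[X²] − (E[X])² = 54.9471 − 40.9216 = 14.0255.
SD(X) = √14.0255 = 3.74506.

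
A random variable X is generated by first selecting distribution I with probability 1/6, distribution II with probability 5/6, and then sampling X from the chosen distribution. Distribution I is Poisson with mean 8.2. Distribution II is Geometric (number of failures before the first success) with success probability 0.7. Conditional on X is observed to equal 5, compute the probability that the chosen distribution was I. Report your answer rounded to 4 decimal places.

0.9089

Likelihoods P(X=5 | ·): I: 0.0848542; II: 0.001701.
Posterior ∝ prior × likelihood. Numerator for I: 0.166667·0.0848542 = 0.0141424.
Normalizing constant: 0.166667·0.0848542 + 0.833333·0.001701 = 0.0155599.
P(I | observation) = 0.0141424 / 0.0155599 = 0.9089.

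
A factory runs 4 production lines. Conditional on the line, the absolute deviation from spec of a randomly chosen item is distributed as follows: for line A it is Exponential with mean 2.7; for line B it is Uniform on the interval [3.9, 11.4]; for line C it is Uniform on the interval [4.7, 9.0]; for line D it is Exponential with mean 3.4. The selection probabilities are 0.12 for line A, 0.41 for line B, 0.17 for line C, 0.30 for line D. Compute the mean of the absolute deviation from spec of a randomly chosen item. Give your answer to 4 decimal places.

Component means — A: 2.7; B: 7.65; C: 6.85; D: 3.4.
E[X] = 0.12·2.7 + 0.41·7.65 + 0.17·6.85 + 0.3·3.4 = 5.645.

5.6450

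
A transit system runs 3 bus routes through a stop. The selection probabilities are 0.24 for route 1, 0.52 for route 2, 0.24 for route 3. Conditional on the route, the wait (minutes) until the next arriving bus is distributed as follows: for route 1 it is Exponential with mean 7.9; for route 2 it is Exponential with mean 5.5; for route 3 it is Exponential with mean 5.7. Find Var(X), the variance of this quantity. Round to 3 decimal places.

39.509

Per component, 1: μ=7.9, E[X²]=124.82; 2: μ=5.5, E[X²]=60.5; 3: μ=5.7, E[X²]=64.98.
E[X] = 0.24·7.9 + 0.52·5.5 + 0.24·5.7 = 6.124.
E[X²] = 0.24·124.82 + 0.52·60.5 + 0.24·64.98 = 77.012.
Var(X) = E[X²] − (E[X])² = 77.012 − 37.5034 = 39.5086.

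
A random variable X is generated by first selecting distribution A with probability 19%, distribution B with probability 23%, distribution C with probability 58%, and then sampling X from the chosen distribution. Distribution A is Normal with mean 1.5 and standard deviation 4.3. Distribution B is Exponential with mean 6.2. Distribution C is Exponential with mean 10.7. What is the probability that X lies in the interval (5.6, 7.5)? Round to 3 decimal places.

0.097

Conditional on each component, P(5.6 < X < 7.5): A: 0.088716; B: 0.106967; C: 0.0964022.
By total probability, P(5.6 < X < 7.5) = 0.19·0.088716 + 0.23·0.106967 + 0.58·0.0964022 = 0.0973717.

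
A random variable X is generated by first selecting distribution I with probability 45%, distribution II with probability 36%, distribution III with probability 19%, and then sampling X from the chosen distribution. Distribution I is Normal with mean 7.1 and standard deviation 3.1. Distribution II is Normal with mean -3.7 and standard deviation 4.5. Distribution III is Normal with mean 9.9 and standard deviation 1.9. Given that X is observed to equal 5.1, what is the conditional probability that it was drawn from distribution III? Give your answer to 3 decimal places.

Likelihoods f(5.1 | ·): I: 0.104512; II: 0.0131004; III: 0.00863503.
Posterior ∝ prior × likelihood. Numerator for III: 0.19·0.00863503 = 0.00164066.
Normalizing constant: 0.45·0.104512 + 0.36·0.0131004 + 0.19·0.00863503 = 0.053387.
P(III | observation) = 0.00164066 / 0.053387 = 0.0307314.

0.031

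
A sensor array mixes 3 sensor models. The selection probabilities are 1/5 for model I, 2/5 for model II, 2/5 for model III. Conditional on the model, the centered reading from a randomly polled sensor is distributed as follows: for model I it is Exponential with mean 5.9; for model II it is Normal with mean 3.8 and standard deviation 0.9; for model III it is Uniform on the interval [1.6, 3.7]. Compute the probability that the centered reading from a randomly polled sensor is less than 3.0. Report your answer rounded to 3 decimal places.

0.421

Conditional on each model, P(X < 3.0): I: 0.398588; II: 0.187031; III: 0.666667.
By total probability, P(X < 3.0) = 0.2·0.398588 + 0.4·0.187031 + 0.4·0.666667 = 0.421197.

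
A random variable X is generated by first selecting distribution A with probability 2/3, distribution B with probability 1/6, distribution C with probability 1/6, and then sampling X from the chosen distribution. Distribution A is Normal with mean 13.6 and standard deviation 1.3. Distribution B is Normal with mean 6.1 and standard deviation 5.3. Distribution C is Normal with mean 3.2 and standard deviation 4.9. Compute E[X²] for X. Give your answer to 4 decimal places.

141.0250

For each component E[X²] = Var + (mean)², giving A: 186.65; B: 65.3; C: 34.25.
Overall E[X²] = 0.666667·186.65 + 0.166667·65.3 + 0.166667·34.25 = 141.025.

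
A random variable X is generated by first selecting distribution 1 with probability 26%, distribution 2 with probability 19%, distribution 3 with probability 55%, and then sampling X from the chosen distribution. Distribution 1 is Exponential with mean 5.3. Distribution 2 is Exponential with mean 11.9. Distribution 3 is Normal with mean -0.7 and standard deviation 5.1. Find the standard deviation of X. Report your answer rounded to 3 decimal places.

Per component, 1: μ=5.3, E[X²]=56.18; 2: μ=11.9, E[X²]=283.22; 3: μ=-0.7, E[X²]=26.5.
E[X] = 0.26·5.3 + 0.19·11.9 + 0.55·-0.7 = 3.254.
E[X²] = 0.26·56.18 + 0.19·283.22 + 0.55·26.5 = 82.9936.
Var(X) = E[X²] − (E[X])² = 82.9936 − 10.5885 = 72.4051.
SD(X) = √72.4051 = 8.50912.

8.509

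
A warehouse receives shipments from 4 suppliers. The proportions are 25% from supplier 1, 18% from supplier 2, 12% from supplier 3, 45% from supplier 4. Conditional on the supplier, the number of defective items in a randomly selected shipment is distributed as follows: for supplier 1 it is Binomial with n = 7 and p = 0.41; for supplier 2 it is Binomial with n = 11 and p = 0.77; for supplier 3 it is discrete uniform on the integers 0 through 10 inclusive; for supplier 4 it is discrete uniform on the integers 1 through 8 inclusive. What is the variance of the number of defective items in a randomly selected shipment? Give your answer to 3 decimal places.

7.733

Per component, 1: μ=2.87, E[X²]=9.9302; 2: μ=8.47, E[X²]=73.689; 3: μ=5, E[X²]=35; 4: μ=4.5, E[X²]=25.5.
E[X] = 0.25·2.87 + 0.18·8.47 + 0.12·5 + 0.45·4.5 = 4.8671.
E[X²] = 0.25·9.9302 + 0.18·73.689 + 0.12·35 + 0.45·25.5 = 31.4216.
Var(X) = E[X²] − (E[X])² = 31.4216 − 23.6887 = 7.73291.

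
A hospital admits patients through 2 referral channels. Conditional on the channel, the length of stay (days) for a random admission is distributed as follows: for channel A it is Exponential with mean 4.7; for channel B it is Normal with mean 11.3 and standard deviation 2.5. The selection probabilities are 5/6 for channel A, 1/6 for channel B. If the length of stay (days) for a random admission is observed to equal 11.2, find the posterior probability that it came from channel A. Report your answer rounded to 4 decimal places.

0.3811

Likelihoods f(11.2 | ·): A: 0.019633; B: 0.159449.
Posterior ∝ prior × likelihood. Numerator for A: 0.833333·0.019633 = 0.0163609.
Normalizing constant: 0.833333·0.019633 + 0.166667·0.159449 = 0.0429358.
P(A | observation) = 0.0163609 / 0.0429358 = 0.381055.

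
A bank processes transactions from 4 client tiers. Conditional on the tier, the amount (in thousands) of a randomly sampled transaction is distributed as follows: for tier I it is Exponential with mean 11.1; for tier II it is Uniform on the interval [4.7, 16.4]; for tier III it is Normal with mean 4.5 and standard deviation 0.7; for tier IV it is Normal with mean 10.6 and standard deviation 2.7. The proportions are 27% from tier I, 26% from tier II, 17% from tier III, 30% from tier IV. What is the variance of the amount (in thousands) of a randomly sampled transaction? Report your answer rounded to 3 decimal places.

Per component, I: μ=11.1, E[X²]=246.42; II: μ=10.55, E[X²]=122.71; III: μ=4.5, E[X²]=20.74; IV: μ=10.6, E[X²]=119.65.
E[X] = 0.27·11.1 + 0.26·10.55 + 0.17·4.5 + 0.3·10.6 = 9.685.
E[X²] = 0.27·246.42 + 0.26·122.71 + 0.17·20.74 + 0.3·119.65 = 137.859.
Var(X) = E[X²] − (E[X])² = 137.859 − 93.7992 = 44.0596.

44.060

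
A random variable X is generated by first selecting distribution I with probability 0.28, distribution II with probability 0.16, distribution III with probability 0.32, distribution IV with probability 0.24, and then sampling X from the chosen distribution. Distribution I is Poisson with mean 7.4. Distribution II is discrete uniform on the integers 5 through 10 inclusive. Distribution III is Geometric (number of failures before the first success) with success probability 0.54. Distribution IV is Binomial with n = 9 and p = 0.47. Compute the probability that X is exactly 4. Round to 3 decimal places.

0.091

Conditional on each component, P(X = 4): I: 0.0763724; II: 0; III: 0.0241783; IV: 0.257123.
By total probability, P(X = 4) = 0.28·0.0763724 + 0.16·0 + 0.32·0.0241783 + 0.24·0.257123 = 0.0908309.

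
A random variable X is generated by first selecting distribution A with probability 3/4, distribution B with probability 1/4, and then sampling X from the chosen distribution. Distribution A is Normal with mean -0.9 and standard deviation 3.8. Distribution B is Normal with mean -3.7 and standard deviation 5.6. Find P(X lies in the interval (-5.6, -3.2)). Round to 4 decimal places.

0.1654

Conditional on each component, P(-5.6 < X < -3.2): A: 0.164429; B: 0.168375.
By total probability, P(-5.6 < X < -3.2) = 0.75·0.164429 + 0.25·0.168375 = 0.165416.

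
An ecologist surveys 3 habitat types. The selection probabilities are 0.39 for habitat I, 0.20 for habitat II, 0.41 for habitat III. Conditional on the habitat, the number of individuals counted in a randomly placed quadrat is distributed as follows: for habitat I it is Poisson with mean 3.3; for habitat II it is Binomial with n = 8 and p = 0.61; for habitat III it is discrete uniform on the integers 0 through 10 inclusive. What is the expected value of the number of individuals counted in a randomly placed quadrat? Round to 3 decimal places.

Component means — I: 3.3; II: 4.88; III: 5.
E[X] = 0.39·3.3 + 0.2·4.88 + 0.41·5 = 4.313.

4.313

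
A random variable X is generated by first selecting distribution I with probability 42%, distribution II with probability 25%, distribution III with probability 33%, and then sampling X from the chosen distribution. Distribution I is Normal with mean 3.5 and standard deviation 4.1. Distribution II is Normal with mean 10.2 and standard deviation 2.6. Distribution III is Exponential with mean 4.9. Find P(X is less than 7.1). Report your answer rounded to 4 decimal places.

Conditional on each component, P(X < 7.1): I: 0.810041; II: 0.11657; III: 0.76519.
By total probability, P(X < 7.1) = 0.42·0.810041 + 0.25·0.11657 + 0.33·0.76519 = 0.621873.

0.6219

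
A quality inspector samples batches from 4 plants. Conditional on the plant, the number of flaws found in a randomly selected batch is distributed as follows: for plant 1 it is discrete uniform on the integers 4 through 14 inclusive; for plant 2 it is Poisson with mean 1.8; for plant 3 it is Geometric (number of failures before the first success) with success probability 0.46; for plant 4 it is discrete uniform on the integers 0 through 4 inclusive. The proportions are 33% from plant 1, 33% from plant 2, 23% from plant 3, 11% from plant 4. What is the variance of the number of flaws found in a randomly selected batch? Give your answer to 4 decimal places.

Per component, 1: μ=9, E[X²]=91; 2: μ=1.8, E[X²]=5.04; 3: μ=1.17391, E[X²]=3.93006; 4: μ=2, E[X²]=6.
E[X] = 0.33·9 + 0.33·1.8 + 0.23·1.17391 + 0.11·2 = 4.054.
E[X²] = 0.33·91 + 0.33·5.04 + 0.23·3.93006 + 0.11·6 = 33.2571.
Var(X) = E[X²] − (E[X])² = 33.2571 − 16.4349 = 16.8222.

16.8222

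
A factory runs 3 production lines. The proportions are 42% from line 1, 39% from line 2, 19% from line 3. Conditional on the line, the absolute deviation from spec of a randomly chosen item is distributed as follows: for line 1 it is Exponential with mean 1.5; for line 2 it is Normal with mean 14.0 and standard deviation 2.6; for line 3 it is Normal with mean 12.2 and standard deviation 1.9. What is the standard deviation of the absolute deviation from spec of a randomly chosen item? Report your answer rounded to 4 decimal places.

6.2640

Per component, 1: μ=1.5, E[X²]=4.5; 2: μ=14, E[X²]=202.76; 3: μ=12.2, E[X²]=152.45.
E[X] = 0.42·1.5 + 0.39·14 + 0.19·12.2 = 8.408.
E[X²] = 0.42·4.5 + 0.39·202.76 + 0.19·152.45 = 109.932.
Var(X) = E[X²] − (E[X])² = 109.932 − 70.6945 = 39.2374.
SD(X) = √39.2374 = 6.26398.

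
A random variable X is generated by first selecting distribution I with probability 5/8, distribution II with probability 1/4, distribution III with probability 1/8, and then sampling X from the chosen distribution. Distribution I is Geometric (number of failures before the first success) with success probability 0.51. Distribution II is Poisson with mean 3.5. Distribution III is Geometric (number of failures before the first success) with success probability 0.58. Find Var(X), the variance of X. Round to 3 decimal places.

3.461

Per component, I: μ=0.960784, E[X²]=2.807; II: μ=3.5, E[X²]=15.75; III: μ=0.724138, E[X²]=1.77289.
E[X] = 0.625·0.960784 + 0.25·3.5 + 0.125·0.724138 = 1.56601.
E[X²] = 0.625·2.807 + 0.25·15.75 + 0.125·1.77289 = 5.91348.
Var(X) = E[X²] − (E[X])² = 5.91348 − 2.45238 = 3.46111.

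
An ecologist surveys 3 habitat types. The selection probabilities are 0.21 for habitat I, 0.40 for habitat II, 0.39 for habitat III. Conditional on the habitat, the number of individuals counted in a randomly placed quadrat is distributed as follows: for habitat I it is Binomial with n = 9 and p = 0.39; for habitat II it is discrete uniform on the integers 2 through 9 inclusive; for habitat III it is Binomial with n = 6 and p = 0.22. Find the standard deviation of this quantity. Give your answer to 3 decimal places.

2.530

Per component, I: μ=3.51, E[X²]=14.4612; II: μ=5.5, E[X²]=35.5; III: μ=1.32, E[X²]=2.772.
E[X] = 0.21·3.51 + 0.4·5.5 + 0.39·1.32 = 3.4519.
E[X²] = 0.21·14.4612 + 0.4·35.5 + 0.39·2.772 = 18.3179.
Var(X) = E[X²] − (E[X])² = 18.3179 − 11.9156 = 6.40232.
SD(X) = √6.40232 = 2.53028.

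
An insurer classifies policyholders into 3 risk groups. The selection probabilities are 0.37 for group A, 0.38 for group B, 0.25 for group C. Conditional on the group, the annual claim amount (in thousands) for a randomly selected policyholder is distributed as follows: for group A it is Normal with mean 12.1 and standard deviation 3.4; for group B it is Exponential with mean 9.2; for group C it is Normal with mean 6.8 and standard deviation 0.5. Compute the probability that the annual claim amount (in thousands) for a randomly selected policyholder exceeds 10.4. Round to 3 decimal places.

Conditional on each group, P(X > 10.4): A: 0.691462; B: 0.322893; C: 3.01092e-13.
By total probability, P(X > 10.4) = 0.37·0.691462 + 0.38·0.322893 + 0.25·3.01092e-13 = 0.37854.

0.379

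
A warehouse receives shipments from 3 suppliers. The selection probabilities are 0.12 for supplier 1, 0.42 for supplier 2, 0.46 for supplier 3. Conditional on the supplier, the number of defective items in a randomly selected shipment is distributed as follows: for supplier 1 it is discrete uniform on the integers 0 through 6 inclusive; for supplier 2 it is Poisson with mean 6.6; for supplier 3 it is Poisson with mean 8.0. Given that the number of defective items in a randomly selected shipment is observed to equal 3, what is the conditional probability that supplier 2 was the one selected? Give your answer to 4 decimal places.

0.4746

Likelihoods P(X=3 | ·): 1: 0.142857; 2: 0.0651834; 3: 0.0286261.
Posterior ∝ prior × likelihood. Numerator for 2: 0.42·0.0651834 = 0.027377.
Normalizing constant: 0.12·0.142857 + 0.42·0.0651834 + 0.46·0.0286261 = 0.0576879.
P(2 | observation) = 0.027377 / 0.0576879 = 0.474571.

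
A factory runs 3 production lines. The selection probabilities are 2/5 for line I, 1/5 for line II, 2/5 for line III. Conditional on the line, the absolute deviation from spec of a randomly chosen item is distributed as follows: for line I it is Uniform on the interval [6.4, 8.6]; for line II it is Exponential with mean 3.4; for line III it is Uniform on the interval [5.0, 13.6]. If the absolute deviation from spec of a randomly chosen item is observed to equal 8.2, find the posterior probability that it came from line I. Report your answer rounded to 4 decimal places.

0.7783

Likelihoods f(8.2 | ·): I: 0.454545; II: 0.0263697; III: 0.116279.
Posterior ∝ prior × likelihood. Numerator for I: 0.4·0.454545 = 0.181818.
Normalizing constant: 0.4·0.454545 + 0.2·0.0263697 + 0.4·0.116279 = 0.233604.
P(I | observation) = 0.181818 / 0.233604 = 0.778319.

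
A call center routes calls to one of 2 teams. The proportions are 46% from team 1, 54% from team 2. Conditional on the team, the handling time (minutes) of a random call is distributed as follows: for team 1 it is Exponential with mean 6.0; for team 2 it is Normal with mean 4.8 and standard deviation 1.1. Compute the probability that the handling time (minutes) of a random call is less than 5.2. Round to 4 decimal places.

0.6133

Conditional on each team, P(X < 5.2): 1: 0.57965; 2: 0.641935.
By total probability, P(X < 5.2) = 0.46·0.57965 + 0.54·0.641935 = 0.613284.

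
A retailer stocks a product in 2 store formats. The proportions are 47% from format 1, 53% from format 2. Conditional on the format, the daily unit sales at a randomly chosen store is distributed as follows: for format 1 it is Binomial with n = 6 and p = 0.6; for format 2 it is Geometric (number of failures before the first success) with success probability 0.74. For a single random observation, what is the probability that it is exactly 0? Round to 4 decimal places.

0.3941

Conditional on each format, P(X = 0): 1: 0.004096; 2: 0.74.
By total probability, P(X = 0) = 0.47·0.004096 + 0.53·0.74 = 0.394125.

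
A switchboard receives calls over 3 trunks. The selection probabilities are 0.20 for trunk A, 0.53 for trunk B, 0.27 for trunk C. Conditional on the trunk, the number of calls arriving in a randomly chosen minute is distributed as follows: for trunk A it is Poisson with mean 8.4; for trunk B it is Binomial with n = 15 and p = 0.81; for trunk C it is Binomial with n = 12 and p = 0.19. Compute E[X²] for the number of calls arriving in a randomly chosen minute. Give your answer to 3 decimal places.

97.158

For each component E[X²] = Var + (mean)², giving A: 78.96; B: 149.931; C: 7.0452.
Overall E[X²] = 0.2·78.96 + 0.53·149.931 + 0.27·7.0452 = 97.1576.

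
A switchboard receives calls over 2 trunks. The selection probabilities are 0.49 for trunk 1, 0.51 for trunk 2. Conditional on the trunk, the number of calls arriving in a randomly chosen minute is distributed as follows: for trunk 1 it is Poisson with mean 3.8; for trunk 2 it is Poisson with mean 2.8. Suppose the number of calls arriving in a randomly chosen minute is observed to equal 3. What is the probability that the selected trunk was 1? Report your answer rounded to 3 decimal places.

Likelihoods P(X=3 | ·): 1: 0.204588; 2: 0.222484.
Posterior ∝ prior × likelihood. Numerator for 1: 0.49·0.204588 = 0.100248.
Normalizing constant: 0.49·0.204588 + 0.51·0.222484 = 0.213715.
P(1 | observation) = 0.100248 / 0.213715 = 0.469074.

0.469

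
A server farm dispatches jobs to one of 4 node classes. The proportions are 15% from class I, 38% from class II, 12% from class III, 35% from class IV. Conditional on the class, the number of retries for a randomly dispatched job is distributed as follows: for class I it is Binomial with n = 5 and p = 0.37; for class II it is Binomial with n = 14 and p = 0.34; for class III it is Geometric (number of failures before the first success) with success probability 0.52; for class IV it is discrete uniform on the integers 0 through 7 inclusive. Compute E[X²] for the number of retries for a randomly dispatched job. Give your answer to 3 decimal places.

16.932

For each component E[X²] = Var + (mean)², giving I: 4.588; II: 25.7992; III: 2.62722; IV: 17.5.
Overall E[X²] = 0.15·4.588 + 0.38·25.7992 + 0.12·2.62722 + 0.35·17.5 = 16.9322.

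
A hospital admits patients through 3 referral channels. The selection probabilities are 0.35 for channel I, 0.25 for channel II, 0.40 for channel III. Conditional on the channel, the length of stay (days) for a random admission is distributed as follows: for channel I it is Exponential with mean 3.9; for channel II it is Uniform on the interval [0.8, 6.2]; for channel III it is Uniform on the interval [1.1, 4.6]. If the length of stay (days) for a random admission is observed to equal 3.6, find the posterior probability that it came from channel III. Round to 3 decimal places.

Likelihoods f(3.6 | ·): I: 0.10187; II: 0.185185; III: 0.285714.
Posterior ∝ prior × likelihood. Numerator for III: 0.4·0.285714 = 0.114286.
Normalizing constant: 0.35·0.10187 + 0.25·0.185185 + 0.4·0.285714 = 0.196237.
P(III | observation) = 0.114286 / 0.196237 = 0.582387.

0.582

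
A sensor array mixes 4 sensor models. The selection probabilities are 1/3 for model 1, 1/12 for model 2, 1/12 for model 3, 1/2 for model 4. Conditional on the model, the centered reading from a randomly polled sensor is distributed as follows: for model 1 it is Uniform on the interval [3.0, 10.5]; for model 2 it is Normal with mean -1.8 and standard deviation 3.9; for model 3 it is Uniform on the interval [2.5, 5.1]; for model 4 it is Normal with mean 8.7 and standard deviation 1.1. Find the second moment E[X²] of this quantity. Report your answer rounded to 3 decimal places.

57.988

For each component E[X²] = Var + (mean)², giving 1: 50.25; 2: 18.45; 3: 15.0033; 4: 76.9.
Overall E[X²] = 0.333333·50.25 + 0.0833333·18.45 + 0.0833333·15.0033 + 0.5·76.9 = 57.9878.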